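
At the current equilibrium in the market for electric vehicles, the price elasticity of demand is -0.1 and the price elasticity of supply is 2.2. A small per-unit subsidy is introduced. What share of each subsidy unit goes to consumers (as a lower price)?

Consumer share = 22/23

For a small subsidy around the equilibrium, the benefit split depends on the relative slopes, which at a point are proportional to the elasticities.
Buyer share = εs/(εs + |εd|) = 2.2/(2.2 + 0.1) = 22/23; seller share = |εd|/(εs + |εd|) = 1/23.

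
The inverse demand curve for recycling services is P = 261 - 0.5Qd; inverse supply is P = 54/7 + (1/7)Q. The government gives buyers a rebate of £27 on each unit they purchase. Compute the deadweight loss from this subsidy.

Pre-subsidy: 261 - 0.5Q = 54/7 + (1/7)Q gives Q* = 394 and P* = 64.
With the rebate, buyers effectively pay Pb = Ps − 27, where Ps is the price sellers receive.
On the curves, Pb = 261 - 0.5Q and Ps = 54/7 + (1/7)Q; the wedge Ps − Pb = 27 gives 54/7 + (1/7)Q − (261 - 0.5Q) = 27, so Q' = 436.
Then Pb = 261 − 0.5·436 = 43 and Ps = 54/7 + (1/7)·436 = 70.
The subsidy expands output by 436 − 394 = 42 past the efficient level; on those units the gap between marginal cost and willingness to pay runs from 0 up to 27.
DWL = ½ × 27 × 42 = 567.

Deadweight loss = £567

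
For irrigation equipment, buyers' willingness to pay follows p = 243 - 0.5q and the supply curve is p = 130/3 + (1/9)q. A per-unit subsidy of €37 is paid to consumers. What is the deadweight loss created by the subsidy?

Deadweight loss = 12321/11

Pre-subsidy: 243 - 0.5q = 130/3 + (1/9)q gives q* = 3594/11 and p* = 876/11.
With the rebate, buyers effectively pay pb = ps − 37, where ps is the price sellers receive.
On the curves, pb = 243 - 0.5q and ps = 130/3 + (1/9)q; the wedge ps − pb = 37 gives 130/3 + (1/9)q − (243 - 0.5q) = 37, so q' = 4260/11.
Then pb = 243 − 0.5·(4260/11) = 543/11 and ps = 130/3 + (1/9)·(4260/11) = 950/11.
The subsidy expands output by 4260/11 − 3594/11 = 666/11 past the efficient level; on those units the gap between marginal cost and willingness to pay runs from 0 up to 37.
DWL = ½ × 37 × 666/11 = 12321/11.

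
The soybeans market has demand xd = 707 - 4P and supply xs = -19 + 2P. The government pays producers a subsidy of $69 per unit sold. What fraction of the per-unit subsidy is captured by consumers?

Consumer share = 1/3

Pre-subsidy: 707 - 4P = -19 + 2P gives P* = 121, x* = 223.
With the subsidy, sellers receive Ps = Pb + 69 for each unit, where Pb is the price buyers pay.
Supply in terms of Pb becomes xs = -19 + 2(Pb + 69) = 119 + 2Pb. Setting this equal to demand: 707 - 4Pb = 119 + 2Pb, so Pb = 98.
Sellers receive Ps = 98 + 69 = 167; x' = 707 − 4·98 = 315.
Buyers' price falls by P* − Pb = 121 − 98 = 23; sellers' price rises by Ps − P* = 167 − 121 = 46.
So consumers capture 23/69 = 1/3 of each unit of subsidy.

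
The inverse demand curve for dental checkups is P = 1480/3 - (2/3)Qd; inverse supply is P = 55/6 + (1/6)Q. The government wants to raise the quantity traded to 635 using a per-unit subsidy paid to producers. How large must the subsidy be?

At Q = 635, from the demand curve buyers pay Pb = 1480/3 − (2/3)·635 = 70; from the supply curve sellers need Ps = 55/6 + (1/6)·635 = 115.
The subsidy must fill the gap: s = Ps − Pb = 115 − 70 = 45.

Required subsidy s = 45 per unit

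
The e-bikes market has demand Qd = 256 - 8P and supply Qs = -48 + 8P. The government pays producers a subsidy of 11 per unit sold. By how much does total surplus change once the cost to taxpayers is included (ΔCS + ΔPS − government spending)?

Pre-subsidy: 256 - 8P = -48 + 8P gives P* = 19, Q* = 104.
With the subsidy, sellers receive Ps = Pb + 11 for each unit, where Pb is the price buyers pay.
Supply in terms of Pb becomes Qs = -48 + 8(Pb + 11) = 40 + 8Pb. Setting this equal to demand: 256 - 8Pb = 40 + 8Pb, so Pb = 13.5.
Sellers receive Ps = 13.5 + 11 = 24.5; Q' = 256 − 8·13.5 = 148.
ΔCS = ½(104 + 148)(19 − 13.5) = 693; ΔPS = ½(104 + 148)(24.5 − 19) = 693.
Government spending = 11 × 148 = 1628.
Net change = 693 + 693 − 1628 = -242. The loss equals the DWL triangle ½·11·44.

Net change in total surplus = -242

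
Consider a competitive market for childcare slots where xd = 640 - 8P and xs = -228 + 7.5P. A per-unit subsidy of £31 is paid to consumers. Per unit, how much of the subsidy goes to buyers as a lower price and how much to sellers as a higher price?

Buyers gain £15 per unit; sellers gain £16 per unit

Pre-subsidy: 640 - 8P = -228 + 7.5P gives P* = 56, x* = 192.
With the rebate, buyers effectively pay Pb = Ps − 31, where Ps is the price sellers receive.
Demand in terms of Ps becomes xd = 640 − 8(Ps − 31) = 888 - 8Ps. Setting this equal to supply: 888 - 8Ps = -228 + 7.5Ps, so Ps = 72.
Buyers pay Pb = 72 − 31 = 41; x' = -228 + 7.5·72 = 312.
Buyers' price falls by P* − Pb = 56 − 41 = 15; sellers' price rises by Ps − P* = 72 − 56 = 16.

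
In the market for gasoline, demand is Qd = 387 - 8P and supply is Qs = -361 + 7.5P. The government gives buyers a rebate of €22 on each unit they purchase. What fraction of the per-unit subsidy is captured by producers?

Producer share = 16/31

Pre-subsidy: 387 - 8P = -361 + 7.5P gives P* = 1496/31, Q* = 29/31.
With the rebate, buyers effectively pay Pb = Ps − 22, where Ps is the price sellers receive.
Demand in terms of Ps becomes Qd = 387 − 8(Ps − 22) = 563 - 8Ps. Setting this equal to supply: 563 - 8Ps = -361 + 7.5Ps, so Ps = 1848/31.
Buyers pay Pb = 1848/31 − 22 = 1166/31; Q' = -361 + 7.5·(1848/31) = 2669/31.
Buyers' price falls by P* − Pb = 1496/31 − 1166/31 = 330/31; sellers' price rises by Ps − P* = 1848/31 − 1496/31 = 352/31.
So producers capture (352/31)/22 = 16/31 of each unit of subsidy.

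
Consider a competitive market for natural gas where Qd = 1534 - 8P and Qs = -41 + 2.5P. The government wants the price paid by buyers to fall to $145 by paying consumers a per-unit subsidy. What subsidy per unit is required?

At a buyer price of 145, quantity demanded is 1534 − 8·145 = 374.
Sellers supply 374 only when they receive Ps with -41 + 2.5·Ps = 374, i.e. Ps = 166.
s = Ps − Pb = 166 − 145 = 21.

Required subsidy s = $21 per unit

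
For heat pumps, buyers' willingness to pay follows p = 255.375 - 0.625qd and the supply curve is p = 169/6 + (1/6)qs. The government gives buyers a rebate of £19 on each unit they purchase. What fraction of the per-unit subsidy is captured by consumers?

Consumer share = 15/19

Pre-subsidy: 255.375 - 0.625q = 169/6 + (1/6)q gives q* = 287 and p* = 76.
With the rebate, buyers effectively pay pb = ps − 19, where ps is the price sellers receive.
On the curves, pb = 255.375 - 0.625q and ps = 169/6 + (1/6)q; the wedge ps − pb = 19 gives 169/6 + (1/6)q − (255.375 - 0.625q) = 19, so q' = 311.
Then pb = 255.375 − 0.625·311 = 61 and ps = 169/6 + (1/6)·311 = 80.
Buyers' price falls by p* − pb = 76 − 61 = 15; sellers' price rises by ps − p* = 80 − 76 = 4.
So consumers capture 15/19 = 15/19 of each unit of subsidy.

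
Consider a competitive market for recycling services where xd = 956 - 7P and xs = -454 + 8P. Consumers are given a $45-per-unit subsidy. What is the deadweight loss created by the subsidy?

Deadweight loss = $3780

Pre-subsidy: 956 - 7P = -454 + 8P gives P* = 94, x* = 298.
With the rebate, buyers effectively pay Pb = Ps − 45, where Ps is the price sellers receive.
Demand in terms of Ps becomes xd = 956 − 7(Ps − 45) = 1271 - 7Ps. Setting this equal to supply: 1271 - 7Ps = -454 + 8Ps, so Ps = 115.
Buyers pay Pb = 115 − 45 = 70; x' = -454 + 8·115 = 466.
The subsidy expands output by 466 − 298 = 168 past the efficient level; on those units the gap between marginal cost and willingness to pay runs from 0 up to 45.
DWL = ½ × 45 × 168 = 3780.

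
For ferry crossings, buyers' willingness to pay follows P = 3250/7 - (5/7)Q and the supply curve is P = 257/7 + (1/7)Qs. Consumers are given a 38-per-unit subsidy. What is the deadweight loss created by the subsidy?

Pre-subsidy: 3250/7 - (5/7)Q = 257/7 + (1/7)Q gives Q* = 2993/6 and P* = 4535/42.
With the rebate, buyers effectively pay Pb = Ps − 38, where Ps is the price sellers receive.
On the curves, Pb = 3250/7 - (5/7)Q and Ps = 257/7 + (1/7)Q; the wedge Ps − Pb = 38 gives 257/7 + (1/7)Q − (3250/7 - (5/7)Q) = 38, so Q' = 3259/6.
Then Pb = 3250/7 − (5/7)·(3259/6) = 3205/42 and Ps = 257/7 + (1/7)·(3259/6) = 4801/42.
The subsidy expands output by 3259/6 − 2993/6 = 133/3 past the efficient level; on those units the gap between marginal cost and willingness to pay runs from 0 up to 38.
DWL = ½ × 38 × 133/3 = 2527/3.

Deadweight loss = 2527/3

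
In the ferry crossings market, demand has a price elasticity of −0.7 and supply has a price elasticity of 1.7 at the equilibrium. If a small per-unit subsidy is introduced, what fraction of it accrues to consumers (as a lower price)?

Consumer share = 17/24

For a small subsidy around the equilibrium, the benefit split depends on the relative slopes, which at a point are proportional to the elasticities.
Buyer share = εs/(εs + |εd|) = 1.7/(1.7 + 0.7) = 17/24; seller share = |εd|/(εs + |εd|) = 7/24.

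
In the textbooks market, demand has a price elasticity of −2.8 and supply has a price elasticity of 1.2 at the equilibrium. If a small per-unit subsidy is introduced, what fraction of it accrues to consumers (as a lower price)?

Consumer share = 0.3

For a small subsidy around the equilibrium, the benefit split depends on the relative slopes, which at a point are proportional to the elasticities.
Buyer share = εs/(εs + |εd|) = 1.2/(1.2 + 2.8) = 0.3; seller share = |εd|/(εs + |εd|) = 0.7.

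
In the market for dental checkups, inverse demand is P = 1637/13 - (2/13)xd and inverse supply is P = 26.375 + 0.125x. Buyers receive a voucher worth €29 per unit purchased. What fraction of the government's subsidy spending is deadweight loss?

DWL / government spending = 52/461

Pre-subsidy: 1637/13 - (2/13)x = 26.375 + 0.125x gives x* = 357 and P* = 71.
With the rebate, buyers effectively pay Pb = Ps − 29, where Ps is the price sellers receive.
On the curves, Pb = 1637/13 - (2/13)x and Ps = 26.375 + 0.125x; the wedge Ps − Pb = 29 gives 26.375 + 0.125x − (1637/13 - (2/13)x) = 29, so x' = 461.
Then Pb = 1637/13 − (2/13)·461 = 55 and Ps = 26.375 + 0.125·461 = 84.
ΔCS = ½(357 + 461)(71 − 55) = 6544; ΔPS = ½(357 + 461)(84 − 71) = 5317.
Government spending = 29 × 461 = 13369.
DWL = ½ × 29 × (461 − 357) = 1508; fraction = 1508 / 13369 = 52/461.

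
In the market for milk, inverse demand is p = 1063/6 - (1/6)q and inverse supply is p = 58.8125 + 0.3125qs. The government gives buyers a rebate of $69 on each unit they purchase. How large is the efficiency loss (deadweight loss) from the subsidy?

Deadweight loss = $4968

Pre-subsidy: 1063/6 - (1/6)q = 58.8125 + 0.3125q gives q* = 247 and p* = 136.
With the rebate, buyers effectively pay pb = ps − 69, where ps is the price sellers receive.
On the curves, pb = 1063/6 - (1/6)q and ps = 58.8125 + 0.3125q; the wedge ps − pb = 69 gives 58.8125 + 0.3125q − (1063/6 - (1/6)q) = 69, so q' = 391.
Then pb = 1063/6 − (1/6)·391 = 112 and ps = 58.8125 + 0.3125·391 = 181.
The subsidy expands output by 391 − 247 = 144 past the efficient level; on those units the gap between marginal cost and willingness to pay runs from 0 up to 69.
DWL = ½ × 69 × 144 = 4968.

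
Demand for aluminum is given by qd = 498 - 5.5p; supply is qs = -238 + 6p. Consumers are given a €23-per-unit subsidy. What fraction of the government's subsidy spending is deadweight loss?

DWL / government spending = 33/212

Pre-subsidy: 498 - 5.5p = -238 + 6p gives p* = 64, q* = 146.
With the rebate, buyers effectively pay pb = ps − 23, where ps is the price sellers receive.
Demand in terms of ps becomes qd = 498 − 5.5(ps − 23) = 624.5 - 5.5ps. Setting this equal to supply: 624.5 - 5.5ps = -238 + 6ps, so ps = 75.
Buyers pay pb = 75 − 23 = 52; q' = -238 + 6·75 = 212.
ΔCS = ½(146 + 212)(64 − 52) = 2148; ΔPS = ½(146 + 212)(75 − 64) = 1969.
Government spending = 23 × 212 = 4876.
DWL = ½ × 23 × (212 − 146) = 759; fraction = 759 / 4876 = 33/212.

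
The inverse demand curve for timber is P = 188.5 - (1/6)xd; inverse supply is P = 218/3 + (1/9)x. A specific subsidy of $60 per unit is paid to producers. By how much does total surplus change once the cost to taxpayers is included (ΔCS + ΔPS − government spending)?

Pre-subsidy: 188.5 - (1/6)x = 218/3 + (1/9)x gives x* = 417 and P* = 119.
With the subsidy, sellers receive Ps = Pb + 60 for each unit, where Pb is the price buyers pay.
On the curves, Pb = 188.5 - (1/6)x and Ps = 218/3 + (1/9)x; the wedge Ps − Pb = 60 gives 218/3 + (1/9)x − (188.5 - (1/6)x) = 60, so x' = 633.
Then Pb = 188.5 − (1/6)·633 = 83 and Ps = 218/3 + (1/9)·633 = 143.
ΔCS = ½(417 + 633)(119 − 83) = 18900; ΔPS = ½(417 + 633)(143 − 119) = 12600.
Government spending = 60 × 633 = 37980.
Net change = 18900 + 12600 − 37980 = -6480. The loss equals the DWL triangle ½·60·216.

Net change in total surplus = -$6480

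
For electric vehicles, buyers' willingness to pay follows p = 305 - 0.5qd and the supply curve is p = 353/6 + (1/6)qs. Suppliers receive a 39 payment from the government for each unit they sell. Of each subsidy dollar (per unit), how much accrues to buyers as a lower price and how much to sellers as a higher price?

Buyers gain 29.25 per unit; sellers gain 9.75 per unit

Pre-subsidy: 305 - 0.5q = 353/6 + (1/6)q gives q* = 369.25 and p* = 120.375.
With the subsidy, sellers receive ps = pb + 39 for each unit, where pb is the price buyers pay.
On the curves, pb = 305 - 0.5q and ps = 353/6 + (1/6)q; the wedge ps − pb = 39 gives 353/6 + (1/6)q − (305 - 0.5q) = 39, so q' = 427.75.
Then pb = 305 − 0.5·427.75 = 91.125 and ps = 353/6 + (1/6)·427.75 = 130.125.
Buyers' price falls by p* − pb = 120.375 − 91.125 = 29.25; sellers' price rises by ps − p* = 130.125 − 120.375 = 9.75.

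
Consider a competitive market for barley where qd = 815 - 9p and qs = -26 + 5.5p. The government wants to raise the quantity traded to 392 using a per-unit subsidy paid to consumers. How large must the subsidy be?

Required subsidy s = 29 per unit

At q = 392, invert demand for the buyer price: pb = (815 − 392)/9 = 47; invert supply for the seller price: ps = (392 − (-26))/5.5 = 76.
The subsidy must fill the gap: s = ps − pb = 76 − 47 = 29.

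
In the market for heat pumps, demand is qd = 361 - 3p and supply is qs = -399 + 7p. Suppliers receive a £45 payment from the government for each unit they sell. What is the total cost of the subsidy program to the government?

Government cost = £10237.5

Pre-subsidy: 361 - 3p = -399 + 7p gives p* = 76, q* = 133.
With the subsidy, sellers receive ps = pb + 45 for each unit, where pb is the price buyers pay.
Supply in terms of pb becomes qs = -399 + 7(pb + 45) = -84 + 7pb. Setting this equal to demand: 361 - 3pb = -84 + 7pb, so pb = 44.5.
Sellers receive ps = 44.5 + 45 = 89.5; q' = 361 − 3·44.5 = 227.5.
Government outlay = subsidy × quantity = 45 × 227.5 = 10237.5.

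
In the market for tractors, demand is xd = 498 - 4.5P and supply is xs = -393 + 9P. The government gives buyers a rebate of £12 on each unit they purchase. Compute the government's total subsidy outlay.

Government cost = £2844

Pre-subsidy: 498 - 4.5P = -393 + 9P gives P* = 66, x* = 201.
With the rebate, buyers effectively pay Pb = Ps − 12, where Ps is the price sellers receive.
Demand in terms of Ps becomes xd = 498 − 4.5(Ps − 12) = 552 - 4.5Ps. Setting this equal to supply: 552 - 4.5Ps = -393 + 9Ps, so Ps = 70.
Buyers pay Pb = 70 − 12 = 58; x' = -393 + 9·70 = 237.
Government outlay = subsidy × quantity = 12 × 237 = 2844.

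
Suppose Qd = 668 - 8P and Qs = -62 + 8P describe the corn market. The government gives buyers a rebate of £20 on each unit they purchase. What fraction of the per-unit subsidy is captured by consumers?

Consumer share = 0.5

Pre-subsidy: 668 - 8P = -62 + 8P gives P* = 45.625, Q* = 303.
With the rebate, buyers effectively pay Pb = Ps − 20, where Ps is the price sellers receive.
Demand in terms of Ps becomes Qd = 668 − 8(Ps − 20) = 828 - 8Ps. Setting this equal to supply: 828 - 8Ps = -62 + 8Ps, so Ps = 55.625.
Buyers pay Pb = 55.625 − 20 = 35.625; Q' = -62 + 8·55.625 = 383.
Buyers' price falls by P* − Pb = 45.625 − 35.625 = 10; sellers' price rises by Ps − P* = 55.625 − 45.625 = 10.
So consumers capture 10/20 = 0.5 of each unit of subsidy.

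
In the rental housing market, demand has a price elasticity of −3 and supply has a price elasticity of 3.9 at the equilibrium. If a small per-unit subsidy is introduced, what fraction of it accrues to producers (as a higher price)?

For a small subsidy around the equilibrium, the benefit split depends on the relative slopes, which at a point are proportional to the elasticities.
Buyer share = εs/(εs + |εd|) = 3.9/(3.9 + 3) = 13/23; seller share = |εd|/(εs + |εd|) = 10/23.
So producers capture 10/23 of the subsidy.

Producer share = 10/23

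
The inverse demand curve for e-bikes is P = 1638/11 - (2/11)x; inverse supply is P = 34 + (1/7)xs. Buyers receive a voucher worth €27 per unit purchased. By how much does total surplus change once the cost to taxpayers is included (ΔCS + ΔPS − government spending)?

Pre-subsidy: 1638/11 - (2/11)x = 34 + (1/7)x gives x* = 353.92 and P* = 84.56.
With the rebate, buyers effectively pay Pb = Ps − 27, where Ps is the price sellers receive.
On the curves, Pb = 1638/11 - (2/11)x and Ps = 34 + (1/7)x; the wedge Ps − Pb = 27 gives 34 + (1/7)x − (1638/11 - (2/11)x) = 27, so x' = 437.08.
Then Pb = 1638/11 − (2/11)·437.08 = 69.44 and Ps = 34 + (1/7)·437.08 = 96.44.
ΔCS = ½(353.92 + 437.08)(84.56 − 69.44) = 5979.96; ΔPS = ½(353.92 + 437.08)(96.44 − 84.56) = 4698.54.
Government spending = 27 × 437.08 = 11801.16.
Net change = 5979.96 + 4698.54 − 11801.16 = -1122.66. The loss equals the DWL triangle ½·27·83.16.

Net change in total surplus = -€1122.66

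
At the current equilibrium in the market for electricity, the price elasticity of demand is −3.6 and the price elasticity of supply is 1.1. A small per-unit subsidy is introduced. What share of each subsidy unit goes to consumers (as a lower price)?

For a small subsidy around the equilibrium, the benefit split depends on the relative slopes, which at a point are proportional to the elasticities.
Buyer share = εs/(εs + |εd|) = 1.1/(1.1 + 3.6) = 11/47; seller share = |εd|/(εs + |εd|) = 36/47.

Consumer share = 11/47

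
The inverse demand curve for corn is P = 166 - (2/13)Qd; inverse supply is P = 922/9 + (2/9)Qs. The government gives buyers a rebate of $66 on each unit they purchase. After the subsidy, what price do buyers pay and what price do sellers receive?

Pre-subsidy: 166 - (2/13)Q = 922/9 + (2/9)Q gives Q* = 169 and P* = 140.
With the rebate, buyers effectively pay Pb = Ps − 66, where Ps is the price sellers receive.
On the curves, Pb = 166 - (2/13)Q and Ps = 922/9 + (2/9)Q; the wedge Ps − Pb = 66 gives 922/9 + (2/9)Q − (166 - (2/13)Q) = 66, so Q' = 344.5.
Then Pb = 166 − (2/13)·344.5 = 113 and Ps = 922/9 + (2/9)·344.5 = 179.

Buyers pay $113; sellers receive $179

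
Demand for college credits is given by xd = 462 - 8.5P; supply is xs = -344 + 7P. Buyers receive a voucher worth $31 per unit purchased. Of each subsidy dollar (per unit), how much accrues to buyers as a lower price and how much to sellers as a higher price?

Pre-subsidy: 462 - 8.5P = -344 + 7P gives P* = 52, x* = 20.
With the rebate, buyers effectively pay Pb = Ps − 31, where Ps is the price sellers receive.
Demand in terms of Ps becomes xd = 462 − 8.5(Ps − 31) = 725.5 - 8.5Ps. Setting this equal to supply: 725.5 - 8.5Ps = -344 + 7Ps, so Ps = 69.
Buyers pay Pb = 69 − 31 = 38; x' = -344 + 7·69 = 139.
Buyers' price falls by P* − Pb = 52 − 38 = 14; sellers' price rises by Ps − P* = 69 − 52 = 17.

Buyers gain $14 per unit; sellers gain $17 per unit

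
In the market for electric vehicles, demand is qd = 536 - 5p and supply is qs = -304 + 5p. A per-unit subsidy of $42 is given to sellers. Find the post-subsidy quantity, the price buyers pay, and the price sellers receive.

q' = 221; buyers pay $63; sellers receive $105

Pre-subsidy: 536 - 5p = -304 + 5p gives p* = 84, q* = 116.
With the subsidy, sellers receive ps = pb + 42 for each unit, where pb is the price buyers pay.
Supply in terms of pb becomes qs = -304 + 5(pb + 42) = -94 + 5pb. Setting this equal to demand: 536 - 5pb = -94 + 5pb, so pb = 63.
Sellers receive ps = 63 + 42 = 105; q' = 536 − 5·63 = 221.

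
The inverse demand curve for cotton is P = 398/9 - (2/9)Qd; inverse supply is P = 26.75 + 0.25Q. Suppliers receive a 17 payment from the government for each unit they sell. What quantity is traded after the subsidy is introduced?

Q' = 73

Pre-subsidy: 398/9 - (2/9)Q = 26.75 + 0.25Q gives Q* = 37 and P* = 36.
With the subsidy, sellers receive Ps = Pb + 17 for each unit, where Pb is the price buyers pay.
On the curves, Pb = 398/9 - (2/9)Q and Ps = 26.75 + 0.25Q; the wedge Ps − Pb = 17 gives 26.75 + 0.25Q − (398/9 - (2/9)Q) = 17, so Q' = 73.
Then Pb = 398/9 − (2/9)·73 = 28 and Ps = 26.75 + 0.25·73 = 45.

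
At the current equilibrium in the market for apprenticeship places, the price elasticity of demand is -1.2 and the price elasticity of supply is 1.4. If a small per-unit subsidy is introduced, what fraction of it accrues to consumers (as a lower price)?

Consumer share = 7/13

For a small subsidy around the equilibrium, the benefit split depends on the relative slopes, which at a point are proportional to the elasticities.
Buyer share = εs/(εs + |εd|) = 1.4/(1.4 + 1.2) = 7/13; seller share = |εd|/(εs + |εd|) = 6/13.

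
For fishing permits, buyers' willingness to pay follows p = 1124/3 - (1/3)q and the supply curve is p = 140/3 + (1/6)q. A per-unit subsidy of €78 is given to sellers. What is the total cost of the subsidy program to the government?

Pre-subsidy: 1124/3 - (1/3)q = 140/3 + (1/6)q gives q* = 656 and p* = 156.
With the subsidy, sellers receive ps = pb + 78 for each unit, where pb is the price buyers pay.
On the curves, pb = 1124/3 - (1/3)q and ps = 140/3 + (1/6)q; the wedge ps − pb = 78 gives 140/3 + (1/6)q − (1124/3 - (1/3)q) = 78, so q' = 812.
Then pb = 1124/3 − (1/3)·812 = 104 and ps = 140/3 + (1/6)·812 = 182.
Government outlay = subsidy × quantity = 78 × 812 = 63336.

Government cost = €63336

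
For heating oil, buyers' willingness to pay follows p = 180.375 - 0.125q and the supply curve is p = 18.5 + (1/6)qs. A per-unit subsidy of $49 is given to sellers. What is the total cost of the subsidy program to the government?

Pre-subsidy: 180.375 - 0.125q = 18.5 + (1/6)q gives q* = 555 and p* = 111.
With the subsidy, sellers receive ps = pb + 49 for each unit, where pb is the price buyers pay.
On the curves, pb = 180.375 - 0.125q and ps = 18.5 + (1/6)q; the wedge ps − pb = 49 gives 18.5 + (1/6)q − (180.375 - 0.125q) = 49, so q' = 723.
Then pb = 180.375 − 0.125·723 = 90 and ps = 18.5 + (1/6)·723 = 139.
Government outlay = subsidy × quantity = 49 × 723 = 35427.

Government cost = $35427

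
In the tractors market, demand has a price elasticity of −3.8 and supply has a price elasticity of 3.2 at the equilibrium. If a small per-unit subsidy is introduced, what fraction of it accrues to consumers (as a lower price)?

Consumer share = 16/35

For a small subsidy around the equilibrium, the benefit split depends on the relative slopes, which at a point are proportional to the elasticities.
Buyer share = εs/(εs + |εd|) = 3.2/(3.2 + 3.8) = 16/35; seller share = |εd|/(εs + |εd|) = 19/35.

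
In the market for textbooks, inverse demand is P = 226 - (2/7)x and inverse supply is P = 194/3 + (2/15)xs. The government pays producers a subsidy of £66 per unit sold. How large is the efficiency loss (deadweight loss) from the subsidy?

Pre-subsidy: 226 - (2/7)x = 194/3 + (2/15)x gives x* = 385 and P* = 116.
With the subsidy, sellers receive Ps = Pb + 66 for each unit, where Pb is the price buyers pay.
On the curves, Pb = 226 - (2/7)x and Ps = 194/3 + (2/15)x; the wedge Ps − Pb = 66 gives 194/3 + (2/15)x − (226 - (2/7)x) = 66, so x' = 542.5.
Then Pb = 226 − (2/7)·542.5 = 71 and Ps = 194/3 + (2/15)·542.5 = 137.
The subsidy expands output by 542.5 − 385 = 157.5 past the efficient level; on those units the gap between marginal cost and willingness to pay runs from 0 up to 66.
DWL = ½ × 66 × 157.5 = 5197.5.

Deadweight loss = £5197.5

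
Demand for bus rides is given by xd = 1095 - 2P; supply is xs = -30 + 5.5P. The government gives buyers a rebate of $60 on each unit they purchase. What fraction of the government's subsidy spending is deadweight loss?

Pre-subsidy: 1095 - 2P = -30 + 5.5P gives P* = 150, x* = 795.
With the rebate, buyers effectively pay Pb = Ps − 60, where Ps is the price sellers receive.
Demand in terms of Ps becomes xd = 1095 − 2(Ps − 60) = 1215 - 2Ps. Setting this equal to supply: 1215 - 2Ps = -30 + 5.5Ps, so Ps = 166.
Buyers pay Pb = 166 − 60 = 106; x' = -30 + 5.5·166 = 883.
ΔCS = ½(795 + 883)(150 − 106) = 36916; ΔPS = ½(795 + 883)(166 − 150) = 13424.
Government spending = 60 × 883 = 52980.
DWL = ½ × 60 × (883 − 795) = 2640; fraction = 2640 / 52980 = 44/883.

DWL / government spending = 44/883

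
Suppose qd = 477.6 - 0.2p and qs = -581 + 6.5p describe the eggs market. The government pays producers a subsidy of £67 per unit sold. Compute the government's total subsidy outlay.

Government cost = £30753

Pre-subsidy: 477.6 - 0.2p = -581 + 6.5p gives p* = 158, q* = 446.
With the subsidy, sellers receive ps = pb + 67 for each unit, where pb is the price buyers pay.
Supply in terms of pb becomes qs = -581 + 6.5(pb + 67) = -145.5 + 6.5pb. Setting this equal to demand: 477.6 - 0.2pb = -145.5 + 6.5pb, so pb = 93.
Sellers receive ps = 93 + 67 = 160; q' = 477.6 − 0.2·93 = 459.
Government outlay = subsidy × quantity = 67 × 459 = 30753.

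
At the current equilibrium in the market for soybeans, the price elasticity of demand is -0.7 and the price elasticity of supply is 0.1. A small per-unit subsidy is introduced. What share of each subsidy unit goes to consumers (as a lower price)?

Consumer share = 0.125

For a small subsidy around the equilibrium, the benefit split depends on the relative slopes, which at a point are proportional to the elasticities.
Buyer share = εs/(εs + |εd|) = 0.1/(0.1 + 0.7) = 0.125; seller share = |εd|/(εs + |εd|) = 0.875.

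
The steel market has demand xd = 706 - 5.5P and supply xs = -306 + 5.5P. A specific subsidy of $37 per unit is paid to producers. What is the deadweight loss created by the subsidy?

Deadweight loss = $1882.375

Pre-subsidy: 706 - 5.5P = -306 + 5.5P gives P* = 92, x* = 200.
With the subsidy, sellers receive Ps = Pb + 37 for each unit, where Pb is the price buyers pay.
Supply in terms of Pb becomes xs = -306 + 5.5(Pb + 37) = -102.5 + 5.5Pb. Setting this equal to demand: 706 - 5.5Pb = -102.5 + 5.5Pb, so Pb = 73.5.
Sellers receive Ps = 73.5 + 37 = 110.5; x' = 706 − 5.5·73.5 = 301.75.
The subsidy expands output by 301.75 − 200 = 101.75 past the efficient level; on those units the gap between marginal cost and willingness to pay runs from 0 up to 37.
DWL = ½ × 37 × 101.75 = 1882.375.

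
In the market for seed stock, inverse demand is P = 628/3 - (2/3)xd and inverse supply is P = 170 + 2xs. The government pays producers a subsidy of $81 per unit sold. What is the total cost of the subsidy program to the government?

Pre-subsidy: 628/3 - (2/3)x = 170 + 2x gives x* = 14.75 and P* = 199.5.
With the subsidy, sellers receive Ps = Pb + 81 for each unit, where Pb is the price buyers pay.
On the curves, Pb = 628/3 - (2/3)x and Ps = 170 + 2x; the wedge Ps − Pb = 81 gives 170 + 2x − (628/3 - (2/3)x) = 81, so x' = 45.125.
Then Pb = 628/3 − (2/3)·45.125 = 179.25 and Ps = 170 + 2·45.125 = 260.25.
Government outlay = subsidy × quantity = 81 × 45.125 = 3655.125.

Government cost = $3655.125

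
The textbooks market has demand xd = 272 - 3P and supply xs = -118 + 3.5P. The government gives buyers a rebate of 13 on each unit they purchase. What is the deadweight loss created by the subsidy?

Pre-subsidy: 272 - 3P = -118 + 3.5P gives P* = 60, x* = 92.
With the rebate, buyers effectively pay Pb = Ps − 13, where Ps is the price sellers receive.
Demand in terms of Ps becomes xd = 272 − 3(Ps − 13) = 311 - 3Ps. Setting this equal to supply: 311 - 3Ps = -118 + 3.5Ps, so Ps = 66.
Buyers pay Pb = 66 − 13 = 53; x' = -118 + 3.5·66 = 113.
The subsidy expands output by 113 − 92 = 21 past the efficient level; on those units the gap between marginal cost and willingness to pay runs from 0 up to 13.
DWL = ½ × 13 × 21 = 136.5.

Deadweight loss = 136.5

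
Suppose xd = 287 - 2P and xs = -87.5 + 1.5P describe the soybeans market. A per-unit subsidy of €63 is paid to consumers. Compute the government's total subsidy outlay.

Government cost = €8001

Pre-subsidy: 287 - 2P = -87.5 + 1.5P gives P* = 107, x* = 73.
With the rebate, buyers effectively pay Pb = Ps − 63, where Ps is the price sellers receive.
Demand in terms of Ps becomes xd = 287 − 2(Ps − 63) = 413 - 2Ps. Setting this equal to supply: 413 - 2Ps = -87.5 + 1.5Ps, so Ps = 143.
Buyers pay Pb = 143 − 63 = 80; x' = -87.5 + 1.5·143 = 127.
Government outlay = subsidy × quantity = 63 × 127 = 8001.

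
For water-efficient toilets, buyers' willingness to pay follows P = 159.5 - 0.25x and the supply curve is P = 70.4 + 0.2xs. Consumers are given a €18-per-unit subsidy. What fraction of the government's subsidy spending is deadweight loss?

DWL / government spending = 10/119

Pre-subsidy: 159.5 - 0.25x = 70.4 + 0.2x gives x* = 198 and P* = 110.
With the rebate, buyers effectively pay Pb = Ps − 18, where Ps is the price sellers receive.
On the curves, Pb = 159.5 - 0.25x and Ps = 70.4 + 0.2x; the wedge Ps − Pb = 18 gives 70.4 + 0.2x − (159.5 - 0.25x) = 18, so x' = 238.
Then Pb = 159.5 − 0.25·238 = 100 and Ps = 70.4 + 0.2·238 = 118.
ΔCS = ½(198 + 238)(110 − 100) = 2180; ΔPS = ½(198 + 238)(118 − 110) = 1744.
Government spending = 18 × 238 = 4284.
DWL = ½ × 18 × (238 − 198) = 360; fraction = 360 / 4284 = 10/119.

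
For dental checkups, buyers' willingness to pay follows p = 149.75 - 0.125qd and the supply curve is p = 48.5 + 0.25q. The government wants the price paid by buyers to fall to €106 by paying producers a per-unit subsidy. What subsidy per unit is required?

Required subsidy s = €30 per unit

At a buyer price of 106, quantity demanded is 1198 − 8·106 = 350.
Sellers supply 350 only when they receive ps = 48.5 + 0.25·350 = 136.
s = ps − pb = 136 − 106 = 30.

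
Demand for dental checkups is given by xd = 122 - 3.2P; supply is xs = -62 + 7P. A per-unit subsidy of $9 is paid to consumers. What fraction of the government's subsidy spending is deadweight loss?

DWL / government spending = 252/2143

Pre-subsidy: 122 - 3.2P = -62 + 7P gives P* = 920/51, x* = 3278/51.
With the rebate, buyers effectively pay Pb = Ps − 9, where Ps is the price sellers receive.
Demand in terms of Ps becomes xd = 122 − 3.2(Ps − 9) = 150.8 - 3.2Ps. Setting this equal to supply: 150.8 - 3.2Ps = -62 + 7Ps, so Ps = 1064/51.
Buyers pay Pb = 1064/51 − 9 = 605/51; x' = -62 + 7·(1064/51) = 4286/51.
ΔCS = ½(3278/51 + 4286/51)(920/51 − 605/51) = 132370/289; ΔPS = ½(3278/51 + 4286/51)(1064/51 − 920/51) = 60512/289.
Government spending = 9 × 4286/51 = 12858/17.
DWL = ½ × 9 × (4286/51 − 3278/51) = 1512/17; fraction = (1512/17) / (12858/17) = 252/2143.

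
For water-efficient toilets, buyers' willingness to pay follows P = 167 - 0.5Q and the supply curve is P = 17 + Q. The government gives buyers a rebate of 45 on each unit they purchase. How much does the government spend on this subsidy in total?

Pre-subsidy: 167 - 0.5Q = 17 + Q gives Q* = 100 and P* = 117.
With the rebate, buyers effectively pay Pb = Ps − 45, where Ps is the price sellers receive.
On the curves, Pb = 167 - 0.5Q and Ps = 17 + Q; the wedge Ps − Pb = 45 gives 17 + Q − (167 - 0.5Q) = 45, so Q' = 130.
Then Pb = 167 − 0.5·130 = 102 and Ps = 17 + 1·130 = 147.
Government outlay = subsidy × quantity = 45 × 130 = 5850.

Government cost = 5850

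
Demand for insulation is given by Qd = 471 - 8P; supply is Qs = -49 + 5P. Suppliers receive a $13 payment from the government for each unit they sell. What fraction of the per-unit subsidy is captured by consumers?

Consumer share = 5/13

Pre-subsidy: 471 - 8P = -49 + 5P gives P* = 40, Q* = 151.
With the subsidy, sellers receive Ps = Pb + 13 for each unit, where Pb is the price buyers pay.
Supply in terms of Pb becomes Qs = -49 + 5(Pb + 13) = 16 + 5Pb. Setting this equal to demand: 471 - 8Pb = 16 + 5Pb, so Pb = 35.
Sellers receive Ps = 35 + 13 = 48; Q' = 471 − 8·35 = 191.
Buyers' price falls by P* − Pb = 40 − 35 = 5; sellers' price rises by Ps − P* = 48 − 40 = 8.
So consumers capture 5/13 = 5/13 of each unit of subsidy.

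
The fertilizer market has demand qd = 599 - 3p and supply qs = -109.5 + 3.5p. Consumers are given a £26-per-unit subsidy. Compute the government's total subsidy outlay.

Pre-subsidy: 599 - 3p = -109.5 + 3.5p gives p* = 109, q* = 272.
With the rebate, buyers effectively pay pb = ps − 26, where ps is the price sellers receive.
Demand in terms of ps becomes qd = 599 − 3(ps − 26) = 677 - 3ps. Setting this equal to supply: 677 - 3ps = -109.5 + 3.5ps, so ps = 121.
Buyers pay pb = 121 − 26 = 95; q' = -109.5 + 3.5·121 = 314.
Government outlay = subsidy × quantity = 26 × 314 = 8164.

Government cost = £8164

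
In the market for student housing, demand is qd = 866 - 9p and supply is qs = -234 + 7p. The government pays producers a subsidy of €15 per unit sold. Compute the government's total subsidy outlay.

Government cost = €4594.6875

Pre-subsidy: 866 - 9p = -234 + 7p gives p* = 68.75, q* = 247.25.
With the subsidy, sellers receive ps = pb + 15 for each unit, where pb is the price buyers pay.
Supply in terms of pb becomes qs = -234 + 7(pb + 15) = -129 + 7pb. Setting this equal to demand: 866 - 9pb = -129 + 7pb, so pb = 62.1875.
Sellers receive ps = 62.1875 + 15 = 77.1875; q' = 866 − 9·62.1875 = 306.3125.
Government outlay = subsidy × quantity = 15 × 306.3125 = 4594.6875.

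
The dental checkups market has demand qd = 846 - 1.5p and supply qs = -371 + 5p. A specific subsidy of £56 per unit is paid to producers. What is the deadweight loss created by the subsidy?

Deadweight loss = 23520/13

Pre-subsidy: 846 - 1.5p = -371 + 5p gives p* = 2434/13, q* = 7347/13.
With the subsidy, sellers receive ps = pb + 56 for each unit, where pb is the price buyers pay.
Supply in terms of pb becomes qs = -371 + 5(pb + 56) = -91 + 5pb. Setting this equal to demand: 846 - 1.5pb = -91 + 5pb, so pb = 1874/13.
Sellers receive ps = 1874/13 + 56 = 2602/13; q' = 846 − 1.5·(1874/13) = 8187/13.
The subsidy expands output by 8187/13 − 7347/13 = 840/13 past the efficient level; on those units the gap between marginal cost and willingness to pay runs from 0 up to 56.
DWL = ½ × 56 × 840/13 = 23520/13.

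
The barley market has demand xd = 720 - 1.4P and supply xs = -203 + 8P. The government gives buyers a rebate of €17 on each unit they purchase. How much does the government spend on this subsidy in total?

Pre-subsidy: 720 - 1.4P = -203 + 8P gives P* = 4615/47, x* = 27379/47.
With the rebate, buyers effectively pay Pb = Ps − 17, where Ps is the price sellers receive.
Demand in terms of Ps becomes xd = 720 − 1.4(Ps − 17) = 743.8 - 1.4Ps. Setting this equal to supply: 743.8 - 1.4Ps = -203 + 8Ps, so Ps = 4734/47.
Buyers pay Pb = 4734/47 − 17 = 3935/47; x' = -203 + 8·(4734/47) = 28331/47.
Government outlay = subsidy × quantity = 17 × 28331/47 = 481627/47.

Government cost = 481627/47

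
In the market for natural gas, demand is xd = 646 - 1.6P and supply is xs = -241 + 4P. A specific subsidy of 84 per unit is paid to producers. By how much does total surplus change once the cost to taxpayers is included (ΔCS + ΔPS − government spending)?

Net change in total surplus = -4032

Pre-subsidy: 646 - 1.6P = -241 + 4P gives P* = 4435/28, x* = 2748/7.
With the subsidy, sellers receive Ps = Pb + 84 for each unit, where Pb is the price buyers pay.
Supply in terms of Pb becomes xs = -241 + 4(Pb + 84) = 95 + 4Pb. Setting this equal to demand: 646 - 1.6Pb = 95 + 4Pb, so Pb = 2755/28.
Sellers receive Ps = 2755/28 + 84 = 5107/28; x' = 646 − 1.6·(2755/28) = 3420/7.
ΔCS = ½(2748/7 + 3420/7)(4435/28 − 2755/28) = 185040/7; ΔPS = ½(2748/7 + 3420/7)(5107/28 − 4435/28) = 74016/7.
Government spending = 84 × 3420/7 = 41040.
Net change = 185040/7 + 74016/7 − 41040 = -4032. The loss equals the DWL triangle ½·84·96.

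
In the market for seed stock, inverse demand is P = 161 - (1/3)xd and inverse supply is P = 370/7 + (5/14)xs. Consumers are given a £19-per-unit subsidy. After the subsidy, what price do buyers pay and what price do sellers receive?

Buyers pay 2889/29; sellers receive 3440/29

Pre-subsidy: 161 - (1/3)x = 370/7 + (5/14)x gives x* = 4542/29 and P* = 3155/29.
With the rebate, buyers effectively pay Pb = Ps − 19, where Ps is the price sellers receive.
On the curves, Pb = 161 - (1/3)x and Ps = 370/7 + (5/14)x; the wedge Ps − Pb = 19 gives 370/7 + (5/14)x − (161 - (1/3)x) = 19, so x' = 5340/29.
Then Pb = 161 − (1/3)·(5340/29) = 2889/29 and Ps = 370/7 + (5/14)·(5340/29) = 3440/29.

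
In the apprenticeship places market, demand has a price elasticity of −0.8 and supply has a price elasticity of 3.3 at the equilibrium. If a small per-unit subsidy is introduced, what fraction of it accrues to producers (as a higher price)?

Producer share = 8/41

For a small subsidy around the equilibrium, the benefit split depends on the relative slopes, which at a point are proportional to the elasticities.
Buyer share = εs/(εs + |εd|) = 3.3/(3.3 + 0.8) = 33/41; seller share = |εd|/(εs + |εd|) = 8/41.
So producers capture 8/41 of the subsidy.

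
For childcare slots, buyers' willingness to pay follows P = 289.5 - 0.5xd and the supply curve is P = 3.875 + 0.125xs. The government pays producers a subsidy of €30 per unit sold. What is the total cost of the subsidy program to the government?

Government cost = €15150

Pre-subsidy: 289.5 - 0.5x = 3.875 + 0.125x gives x* = 457 and P* = 61.
With the subsidy, sellers receive Ps = Pb + 30 for each unit, where Pb is the price buyers pay.
On the curves, Pb = 289.5 - 0.5x and Ps = 3.875 + 0.125x; the wedge Ps − Pb = 30 gives 3.875 + 0.125x − (289.5 - 0.5x) = 30, so x' = 505.
Then Pb = 289.5 − 0.5·505 = 37 and Ps = 3.875 + 0.125·505 = 67.
Government outlay = subsidy × quantity = 30 × 505 = 15150.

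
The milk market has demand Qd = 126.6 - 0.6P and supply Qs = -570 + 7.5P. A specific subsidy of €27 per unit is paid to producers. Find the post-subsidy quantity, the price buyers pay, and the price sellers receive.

Pre-subsidy: 126.6 - 0.6P = -570 + 7.5P gives P* = 86, Q* = 75.
With the subsidy, sellers receive Ps = Pb + 27 for each unit, where Pb is the price buyers pay.
Supply in terms of Pb becomes Qs = -570 + 7.5(Pb + 27) = -367.5 + 7.5Pb. Setting this equal to demand: 126.6 - 0.6Pb = -367.5 + 7.5Pb, so Pb = 61.
Sellers receive Ps = 61 + 27 = 88; Q' = 126.6 − 0.6·61 = 90.

Q' = 90; buyers pay €61; sellers receive €88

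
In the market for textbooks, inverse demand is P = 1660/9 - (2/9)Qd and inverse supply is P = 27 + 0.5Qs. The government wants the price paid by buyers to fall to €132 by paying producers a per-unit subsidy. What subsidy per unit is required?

Required subsidy s = €13 per unit

At a buyer price of 132, quantity demanded is 830 − 4.5·132 = 236.
Sellers supply 236 only when they receive Ps = 27 + 0.5·236 = 145.
s = Ps − Pb = 145 − 132 = 13.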